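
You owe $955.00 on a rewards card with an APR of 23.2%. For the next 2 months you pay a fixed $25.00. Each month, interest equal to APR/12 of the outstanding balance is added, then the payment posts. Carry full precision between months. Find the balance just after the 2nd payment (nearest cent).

$941.80

Monthly rate r = 23.2%/12 = 1.93333% = 0.0193333.
Each month: B ← B·(1+r) − $25.00.
Month 1: interest $18.46; balance after payment $948.46.
Month 2: interest $18.34; balance after payment $941.80.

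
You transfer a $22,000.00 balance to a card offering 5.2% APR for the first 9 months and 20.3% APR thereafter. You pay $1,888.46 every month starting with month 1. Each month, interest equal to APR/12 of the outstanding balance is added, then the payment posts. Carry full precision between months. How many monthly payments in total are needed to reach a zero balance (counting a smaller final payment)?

13 payments

Promo months 1–9 at r₀ = 5.2%/12 = 0.00433333; months 10+ at r₁ = 20.3%/12 = 0.0169167.
After month 9: iterate B ← B·(1+r₀) − $1,888.46 for 9 months → $5,579.29.
Then at r₁ with $1,888.46/mo: n₂ = −ln(1 − r₁·B/P)/ln(1+r₁) ≈ 3.06 → 4 more payments.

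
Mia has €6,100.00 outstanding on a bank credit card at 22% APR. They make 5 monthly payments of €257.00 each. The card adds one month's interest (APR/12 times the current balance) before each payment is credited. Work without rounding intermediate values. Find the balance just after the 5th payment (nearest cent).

€5,347.06

Monthly rate r = 22%/12 = 1.83333% = 0.0183333.
Each month: B ← B·(1+r) − €257.00.
Month 1: interest €111.83; balance after payment €5,954.83.
Month 2: interest €109.17; balance after payment €5,807.01.
Month 3: interest €106.46; balance after payment €5,656.47.
Month 4: interest €103.70; balance after payment €5,503.17.
Month 5: interest €100.89; balance after payment €5,347.06.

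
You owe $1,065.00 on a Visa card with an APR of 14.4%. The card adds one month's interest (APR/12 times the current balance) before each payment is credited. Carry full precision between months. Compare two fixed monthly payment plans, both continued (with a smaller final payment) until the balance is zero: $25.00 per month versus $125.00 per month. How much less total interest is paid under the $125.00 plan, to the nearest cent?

$369.96

Monthly rate r = 14.4%/12 = 1.2% = 0.012.
At $25.00/mo: n = ⌈−ln(1 − rB₀/P)/ln(1+r)⌉ = 61 payments (last $0.18); total interest = total paid − $1,065.00 = $435.18.
At $125.00/mo: 10 payments (last $5.22); total interest $65.22.
Interest saved = $435.18 − $65.22 = $369.96.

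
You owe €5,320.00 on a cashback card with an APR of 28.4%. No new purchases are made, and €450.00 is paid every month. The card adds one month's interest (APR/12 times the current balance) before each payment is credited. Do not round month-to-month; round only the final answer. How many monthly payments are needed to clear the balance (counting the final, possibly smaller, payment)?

15 months

Monthly rate r = 28.4%/12 = 2.36667% = 0.0236667.
Recurrence: B ← B·(1+r) − €450.00.
Month 1: interest €125.91; balance after payment €4,995.91.
Month 2: interest €118.24; balance after payment €4,664.14.
Closed form: n = −ln(1 − rB₀/P)/ln(1+r) = −ln(0.72021)/ln(1.02367) ≈ 14.032, so the balance reaches zero during payment 15.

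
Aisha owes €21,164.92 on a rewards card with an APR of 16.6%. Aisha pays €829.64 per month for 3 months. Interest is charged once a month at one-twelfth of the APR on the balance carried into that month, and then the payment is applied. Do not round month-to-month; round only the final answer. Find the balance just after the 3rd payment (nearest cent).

Monthly rate r = 16.6%/12 = 1.38333% = 0.0138333.
Each month: B ← B·(1+r) − €829.64.
Month 1: interest €292.78; balance after payment €20,628.06.
Month 2: interest €285.35; balance after payment €20,083.78.
Month 3: interest €277.83; balance after payment €19,531.96.

€19,531.96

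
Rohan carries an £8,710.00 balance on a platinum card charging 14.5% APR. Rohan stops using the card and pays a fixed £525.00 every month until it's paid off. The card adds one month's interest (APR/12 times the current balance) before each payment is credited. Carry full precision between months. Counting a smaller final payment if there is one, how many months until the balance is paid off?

Monthly rate r = 14.5%/12 = 1.20833% = 0.0120833.
Recurrence: B ← B·(1+r) − £525.00.
Month 1: interest £105.25; balance after payment £8,290.25.
Month 2: interest £100.17; balance after payment £7,865.42.
Closed form: n = −ln(1 − rB₀/P)/ln(1+r) = −ln(0.79953)/ln(1.01208) ≈ 18.627, so the balance reaches zero during payment 19.

19 payments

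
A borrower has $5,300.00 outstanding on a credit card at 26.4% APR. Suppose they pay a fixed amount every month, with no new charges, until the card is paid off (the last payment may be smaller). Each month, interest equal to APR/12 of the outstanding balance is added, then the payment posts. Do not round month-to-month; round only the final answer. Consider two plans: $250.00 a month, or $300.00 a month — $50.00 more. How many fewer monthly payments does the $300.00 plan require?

Monthly rate r = 26.4%/12 = 2.2% = 0.022.
At $250.00/mo: n = ⌈−ln(1 − rB₀/P)/ln(1+r)⌉ = 29 payments (last $216.15); total interest = total paid − $5,300.00 = $1,916.15.
At $300.00/mo: 23 payments (last $184.95); total interest $1,484.95.
Payments saved = 29 − 23 = 6.

6 fewer payments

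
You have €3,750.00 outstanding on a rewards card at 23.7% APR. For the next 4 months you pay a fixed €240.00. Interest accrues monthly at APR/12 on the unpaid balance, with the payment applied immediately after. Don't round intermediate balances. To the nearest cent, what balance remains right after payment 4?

Monthly rate r = 23.7%/12 = 1.975% = 0.01975.
Each month: B ← B·(1+r) − €240.00.
Month 1: interest €74.06; balance after payment €3,584.06.
Month 2: interest €70.79; balance after payment €3,414.85.
Month 3: interest €67.44; balance after payment €3,242.29.
Month 4: interest €64.04; balance after payment €3,066.33.

€3,066.33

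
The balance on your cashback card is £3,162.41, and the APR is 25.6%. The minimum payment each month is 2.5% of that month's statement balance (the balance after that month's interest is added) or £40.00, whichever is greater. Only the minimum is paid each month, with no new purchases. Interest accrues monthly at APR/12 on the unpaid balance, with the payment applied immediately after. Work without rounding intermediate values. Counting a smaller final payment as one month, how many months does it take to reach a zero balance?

253 months

Monthly rate r = 25.6%/12 = 2.13333% = 0.0213333.
While 2.5% of the post-interest balance exceeds £40.00, each month B ← (B·(1+r))·(1 − 0.025), i.e. B shrinks by the factor (1+r)·0.975 = 0.9958.
This holds for months 1–167. Entering month 168 the balance is £1,565.89; 2.5% of the post-interest balance is now below £40.00, so the flat £40.00 minimum applies from here.
From month 168 a fixed £40.00 at rate r clears £1,565.89 in 86 more payments. Total: 167 + 86 = 253 months.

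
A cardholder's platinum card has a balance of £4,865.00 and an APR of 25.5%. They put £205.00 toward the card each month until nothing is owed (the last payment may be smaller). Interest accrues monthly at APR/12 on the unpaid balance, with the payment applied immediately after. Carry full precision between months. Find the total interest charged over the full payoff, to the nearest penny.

Monthly rate r = 25.5%/12 = 2.125% = 0.02125.
Payoff takes n = ⌈−ln(1 − rB₀/P)/ln(1+r)⌉ = ⌈33.375⌉ = 34 payments; the last is £77.32.
Total paid = 33·£205.00 + £77.32 = £6,842.32.
Total interest = total paid − principal = £6,842.32 − £4,865.00 = £1,977.32.

£1,977.32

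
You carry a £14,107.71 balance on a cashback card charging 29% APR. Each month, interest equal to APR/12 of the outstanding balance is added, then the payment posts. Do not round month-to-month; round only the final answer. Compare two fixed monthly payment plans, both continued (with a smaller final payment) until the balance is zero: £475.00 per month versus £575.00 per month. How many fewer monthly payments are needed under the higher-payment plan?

15 fewer payments

Monthly rate r = 29%/12 = 2.41667% = 0.0241667.
At £475.00/mo: n = ⌈−ln(1 − rB₀/P)/ln(1+r)⌉ = 53 payments (last £463.17); total interest = total paid − £14,107.71 = £11,055.46.
At £575.00/mo: 38 payments (last £368.64); total interest £7,535.93.
Payments saved = 53 − 38 = 15.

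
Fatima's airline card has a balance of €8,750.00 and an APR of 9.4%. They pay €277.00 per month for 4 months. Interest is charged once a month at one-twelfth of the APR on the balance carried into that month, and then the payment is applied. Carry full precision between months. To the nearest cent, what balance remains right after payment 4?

€7,906.32

Monthly rate r = 9.4%/12 = 0.783333% = 0.00783333.
Each month: B ← B·(1+r) − €277.00.
Month 1: interest €68.54; balance after payment €8,541.54.
Month 2: interest €66.91; balance after payment €8,331.45.
Month 3: interest €65.26; balance after payment €8,119.71.
Month 4: interest €63.60; balance after payment €7,906.32.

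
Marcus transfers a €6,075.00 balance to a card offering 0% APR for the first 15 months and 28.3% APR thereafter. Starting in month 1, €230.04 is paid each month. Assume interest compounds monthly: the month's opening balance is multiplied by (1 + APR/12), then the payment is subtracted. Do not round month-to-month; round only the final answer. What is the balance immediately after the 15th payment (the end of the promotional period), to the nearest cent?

€2,624.40

Promo months 1–15 at r₀ = 0%/12 = 0; months 16+ at r₁ = 28.3%/12 = 0.0235833.
After month 15 (no interest yet): B = €6,075.00 − 15·€230.04 = €2,624.40.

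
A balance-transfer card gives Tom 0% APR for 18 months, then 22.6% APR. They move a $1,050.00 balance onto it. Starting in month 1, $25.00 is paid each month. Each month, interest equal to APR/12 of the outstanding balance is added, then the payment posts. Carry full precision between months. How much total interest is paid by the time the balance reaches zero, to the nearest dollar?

Promo months 1–18 at r₀ = 0%/12 = 0; months 19+ at r₁ = 22.6%/12 = 0.0188333.
After month 18 (no interest yet): B = $1,050.00 − 18·$25.00 = $600.00.
Then at r₁ with $25.00/mo: n₂ = −ln(1 − r₁·B/P)/ln(1+r₁) ≈ 32.24 → 33 more payments.
Total paid = 50·$25.00 + $5.96 = $1,255.96; interest = $1,255.96 − $1,050.00 = $205.96.

$206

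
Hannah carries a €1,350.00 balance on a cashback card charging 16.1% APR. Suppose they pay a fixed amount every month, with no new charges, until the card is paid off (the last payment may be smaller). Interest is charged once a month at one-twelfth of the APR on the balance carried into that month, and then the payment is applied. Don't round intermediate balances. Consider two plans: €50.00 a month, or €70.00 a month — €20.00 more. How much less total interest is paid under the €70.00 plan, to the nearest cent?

Monthly rate r = 16.1%/12 = 1.34167% = 0.0134167.
At €50.00/mo: n = ⌈−ln(1 − rB₀/P)/ln(1+r)⌉ = 34 payments (last €37.59); total interest = total paid − €1,350.00 = €337.59.
At €70.00/mo: 23 payments (last €32.75); total interest €222.75.
Interest saved = €337.59 − €222.75 = €114.84.

€114.84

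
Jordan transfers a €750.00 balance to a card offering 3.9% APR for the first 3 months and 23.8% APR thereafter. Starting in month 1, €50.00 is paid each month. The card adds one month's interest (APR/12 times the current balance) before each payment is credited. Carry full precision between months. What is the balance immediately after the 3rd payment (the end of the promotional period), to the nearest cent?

€606.85

Promo months 1–3 at r₀ = 3.9%/12 = 0.00325; months 4+ at r₁ = 23.8%/12 = 0.0198333.
After month 3: iterate B ← B·(1+r₀) − €50.00 for 3 months → €606.85.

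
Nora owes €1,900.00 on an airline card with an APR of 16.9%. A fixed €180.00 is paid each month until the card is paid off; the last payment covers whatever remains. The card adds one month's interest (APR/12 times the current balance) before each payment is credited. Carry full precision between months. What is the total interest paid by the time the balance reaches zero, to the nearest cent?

€171.76

Monthly rate r = 16.9%/12 = 1.40833% = 0.0140833.
Payoff takes n = ⌈−ln(1 − rB₀/P)/ln(1+r)⌉ = ⌈11.508⌉ = 12 payments; the last is €91.76.
Total paid = 11·€180.00 + €91.76 = €2,071.76.
Total interest = total paid − principal = €2,071.76 − €1,900.00 = €171.76.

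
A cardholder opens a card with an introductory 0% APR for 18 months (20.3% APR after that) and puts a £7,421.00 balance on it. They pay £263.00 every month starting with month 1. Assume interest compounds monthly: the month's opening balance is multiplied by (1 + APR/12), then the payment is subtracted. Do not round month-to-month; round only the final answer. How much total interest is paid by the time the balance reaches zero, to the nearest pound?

£288

Promo months 1–18 at r₀ = 0%/12 = 0; months 19+ at r₁ = 20.3%/12 = 0.0169167.
After month 18 (no interest yet): B = £7,421.00 − 18·£263.00 = £2,687.00.
Then at r₁ with £263.00/mo: n₂ = −ln(1 − r₁·B/P)/ln(1+r₁) ≈ 11.31 → 12 more payments.
Total paid = 29·£263.00 + £82.34 = £7,709.34; interest = £7,709.34 − £7,421.00 = £288.34.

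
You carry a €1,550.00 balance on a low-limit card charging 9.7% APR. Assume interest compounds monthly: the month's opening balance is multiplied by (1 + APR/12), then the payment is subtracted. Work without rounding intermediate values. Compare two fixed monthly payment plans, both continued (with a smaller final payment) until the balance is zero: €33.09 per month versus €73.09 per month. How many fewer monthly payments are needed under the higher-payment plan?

36 fewer payments

Monthly rate r = 9.7%/12 = 0.808333% = 0.00808333.
At €33.09/mo: n = ⌈−ln(1 − rB₀/P)/ln(1+r)⌉ = 60 payments (last €3.48); total interest = total paid − €1,550.00 = €405.79.
At €73.09/mo: 24 payments (last €26.16); total interest €157.23.
Payments saved = 60 − 24 = 36.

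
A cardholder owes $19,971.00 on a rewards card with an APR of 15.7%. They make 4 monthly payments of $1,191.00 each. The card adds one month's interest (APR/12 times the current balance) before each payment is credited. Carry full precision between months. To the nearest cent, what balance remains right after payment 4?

$16,178.53

Monthly rate r = 15.7%/12 = 1.30833% = 0.0130833.
Each month: B ← B·(1+r) − $1,191.00.
Month 1: interest $261.29; balance after payment $19,041.29.
Month 2: interest $249.12; balance after payment $18,099.41.
Month 3: interest $236.80; balance after payment $17,145.21.
Month 4: interest $224.32; balance after payment $16,178.53.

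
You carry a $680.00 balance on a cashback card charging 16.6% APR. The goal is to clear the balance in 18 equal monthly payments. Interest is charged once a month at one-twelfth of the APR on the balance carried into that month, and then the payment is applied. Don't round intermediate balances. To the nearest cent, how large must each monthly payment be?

Monthly rate r = 16.6%/12 = 1.38333% = 0.0138333.
Level-payment amortization: P = B₀·r / (1 − (1+r)^(−n)) = 680.00·0.0138333 / (1 − 1.01383^(−18)).
Denominator 1 − (1+r)^(−18) = 0.219088514.
P = 9.40667 / 0.219088514 ≈ 42.94.

$42.94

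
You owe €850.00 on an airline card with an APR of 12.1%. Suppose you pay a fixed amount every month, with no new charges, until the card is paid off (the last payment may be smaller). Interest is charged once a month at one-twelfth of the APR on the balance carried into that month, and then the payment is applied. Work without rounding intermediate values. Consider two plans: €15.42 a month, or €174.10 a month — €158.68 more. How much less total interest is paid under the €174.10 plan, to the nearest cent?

Monthly rate r = 12.1%/12 = 1.00833% = 0.0100833.
At €15.42/mo: n = ⌈−ln(1 − rB₀/P)/ln(1+r)⌉ = 81 payments (last €13.70); total interest = total paid − €850.00 = €397.30.
At €174.10/mo: 6 payments (last €5.55); total interest €26.05.
Interest saved = €397.30 − €26.05 = €371.25.

€371.25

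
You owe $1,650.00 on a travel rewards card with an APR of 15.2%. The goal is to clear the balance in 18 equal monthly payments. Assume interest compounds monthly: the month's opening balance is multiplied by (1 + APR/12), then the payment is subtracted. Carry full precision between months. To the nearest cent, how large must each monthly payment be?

Monthly rate r = 15.2%/12 = 1.26667% = 0.0126667.
Level-payment amortization: P = B₀·r / (1 − (1+r)^(−n)) = 1650.00·0.0126667 / (1 − 1.01267^(−18)).
Denominator 1 − (1+r)^(−18) = 0.202734937.
P = 20.9 / 0.202734937 ≈ 103.09.

$103.09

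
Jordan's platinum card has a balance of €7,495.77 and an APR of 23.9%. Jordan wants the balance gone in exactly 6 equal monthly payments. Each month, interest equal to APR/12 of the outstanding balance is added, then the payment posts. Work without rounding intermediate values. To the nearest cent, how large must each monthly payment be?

€1,337.81

Monthly rate r = 23.9%/12 = 1.99167% = 0.0199167.
Level-payment amortization: P = B₀·r / (1 − (1+r)^(−n)) = 7495.77·0.0199167 / (1 − 1.01992^(−6)).
Denominator 1 − (1+r)^(−6) = 0.111593213.
P = 149.291 / 0.111593213 ≈ 1337.81.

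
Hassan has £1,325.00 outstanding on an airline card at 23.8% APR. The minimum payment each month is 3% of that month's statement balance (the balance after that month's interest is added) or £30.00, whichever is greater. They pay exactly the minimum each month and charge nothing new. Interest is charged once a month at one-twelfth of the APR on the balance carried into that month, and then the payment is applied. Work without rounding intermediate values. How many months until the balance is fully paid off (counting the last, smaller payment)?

82 months

Monthly rate r = 23.8%/12 = 1.98333% = 0.0198333.
While 3% of the post-interest balance exceeds £30.00, each month B ← (B·(1+r))·(1 − 0.03), i.e. B shrinks by the factor (1+r)·0.97 = 0.98924.
This holds for months 1–28. Entering month 29 the balance is £978.68; 3% of the post-interest balance is now below £30.00, so the flat £30.00 minimum applies from here.
From month 29 a fixed £30.00 at rate r clears £978.68 in 54 more payments. Total: 28 + 54 = 82 months.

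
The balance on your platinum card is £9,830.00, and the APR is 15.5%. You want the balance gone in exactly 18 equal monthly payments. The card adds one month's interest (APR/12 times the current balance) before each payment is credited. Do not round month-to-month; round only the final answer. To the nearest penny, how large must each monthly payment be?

Monthly rate r = 15.5%/12 = 1.29167% = 0.0129167.
Level-payment amortization: P = B₀·r / (1 − (1+r)^(−n)) = 9830.00·0.0129167 / (1 − 1.01292^(−18)).
Denominator 1 − (1+r)^(−18) = 0.206269458.
P = 126.971 / 0.206269458 ≈ 615.56.

£615.56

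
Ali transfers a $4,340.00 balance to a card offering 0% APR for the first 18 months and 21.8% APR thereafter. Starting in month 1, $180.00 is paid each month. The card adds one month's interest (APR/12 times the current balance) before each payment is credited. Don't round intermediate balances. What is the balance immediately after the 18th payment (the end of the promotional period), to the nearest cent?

Promo months 1–18 at r₀ = 0%/12 = 0; months 19+ at r₁ = 21.8%/12 = 0.0181667.
After month 18 (no interest yet): B = $4,340.00 − 18·$180.00 = $1,100.00.

$1,100.00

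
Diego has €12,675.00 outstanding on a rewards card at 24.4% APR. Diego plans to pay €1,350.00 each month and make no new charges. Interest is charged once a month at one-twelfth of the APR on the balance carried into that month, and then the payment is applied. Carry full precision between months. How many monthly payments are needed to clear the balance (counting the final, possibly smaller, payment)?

11 months

Monthly rate r = 24.4%/12 = 2.03333% = 0.0203333.
Recurrence: B ← B·(1+r) − €1,350.00.
Month 1: interest €257.72; balance after payment €11,582.73.
Month 2: interest €235.52; balance after payment €10,468.24.
Closed form: n = −ln(1 − rB₀/P)/ln(1+r) = −ln(0.80909)/ln(1.02033) ≈ 10.524, so the balance reaches zero during payment 11.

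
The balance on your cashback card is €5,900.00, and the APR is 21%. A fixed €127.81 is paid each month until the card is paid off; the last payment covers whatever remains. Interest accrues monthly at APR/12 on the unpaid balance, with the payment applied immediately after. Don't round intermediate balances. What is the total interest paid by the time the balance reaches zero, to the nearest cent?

€6,251.64

Monthly rate r = 21%/12 = 1.75% = 0.0175.
Payoff takes n = ⌈−ln(1 − rB₀/P)/ln(1+r)⌉ = ⌈95.075⌉ = 96 payments; the last is €9.69.
Total paid = 95·€127.81 + €9.69 = €12,151.64.
Total interest = total paid − principal = €12,151.64 − €5,900.00 = €6,251.64.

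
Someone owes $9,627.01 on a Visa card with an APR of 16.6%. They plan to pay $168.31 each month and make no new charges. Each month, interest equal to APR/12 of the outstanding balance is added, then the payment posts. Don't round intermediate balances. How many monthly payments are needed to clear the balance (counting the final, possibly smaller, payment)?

115 months

Monthly rate r = 16.6%/12 = 1.38333% = 0.0138333.
Recurrence: B ← B·(1+r) − $168.31.
Month 1: interest $133.17; balance after payment $9,591.87.
Month 2: interest $132.69; balance after payment $9,556.25.
Closed form: n = −ln(1 − rB₀/P)/ln(1+r) = −ln(0.20876)/ln(1.01383) ≈ 114.028, so the balance reaches zero during payment 115.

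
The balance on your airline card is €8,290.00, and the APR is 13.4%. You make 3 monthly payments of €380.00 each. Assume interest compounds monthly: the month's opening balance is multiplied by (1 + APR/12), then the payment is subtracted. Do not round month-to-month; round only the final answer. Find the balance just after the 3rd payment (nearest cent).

€7,418.05

Monthly rate r = 13.4%/12 = 1.11667% = 0.0111667.
Each month: B ← B·(1+r) − €380.00.
Month 1: interest €92.57; balance after payment €8,002.57.
Month 2: interest €89.36; balance after payment €7,711.93.
Month 3: interest €86.12; balance after payment €7,418.05.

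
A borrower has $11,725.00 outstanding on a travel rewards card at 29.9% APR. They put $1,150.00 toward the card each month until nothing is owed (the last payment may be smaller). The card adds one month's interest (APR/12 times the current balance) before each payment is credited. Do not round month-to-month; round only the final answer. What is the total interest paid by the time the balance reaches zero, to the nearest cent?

Monthly rate r = 29.9%/12 = 2.49167% = 0.0249167.
Payoff takes n = ⌈−ln(1 − rB₀/P)/ln(1+r)⌉ = ⌈11.909⌉ = 12 payments; the last is $1,046.03.
Total paid = 11·$1,150.00 + $1,046.03 = $13,696.03.
Total interest = total paid − principal = $13,696.03 − $11,725.00 = $1,971.03.

$1,971.03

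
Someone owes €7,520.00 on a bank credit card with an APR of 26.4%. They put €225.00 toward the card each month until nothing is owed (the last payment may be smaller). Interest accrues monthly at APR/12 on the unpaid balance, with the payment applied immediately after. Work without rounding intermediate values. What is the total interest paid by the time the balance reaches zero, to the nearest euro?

Monthly rate r = 26.4%/12 = 2.2% = 0.022.
Payoff takes n = ⌈−ln(1 − rB₀/P)/ln(1+r)⌉ = ⌈61.077⌉ = 62 payments; the last is €17.39.
Total paid = 61·€225.00 + €17.39 = €13,742.39.
Total interest = total paid − principal = €13,742.39 − €7,520.00 = €6,222.39.

€6,222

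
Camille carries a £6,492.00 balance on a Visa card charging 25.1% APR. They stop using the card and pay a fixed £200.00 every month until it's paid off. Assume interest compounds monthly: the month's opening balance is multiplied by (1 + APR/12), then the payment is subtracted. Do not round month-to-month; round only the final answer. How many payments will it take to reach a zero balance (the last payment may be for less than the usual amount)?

Monthly rate r = 25.1%/12 = 2.09167% = 0.0209167.
Recurrence: B ← B·(1+r) − £200.00.
Month 1: interest £135.79; balance after payment £6,427.79.
Month 2: interest £134.45; balance after payment £6,362.24.
Closed form: n = −ln(1 − rB₀/P)/ln(1+r) = −ln(0.32105)/ln(1.02092) ≈ 54.885, so the balance reaches zero during payment 55.

55 months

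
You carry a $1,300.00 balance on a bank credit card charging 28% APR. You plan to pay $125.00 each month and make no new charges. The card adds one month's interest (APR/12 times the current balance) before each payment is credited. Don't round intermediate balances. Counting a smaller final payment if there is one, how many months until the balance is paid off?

13 months

Monthly rate r = 28%/12 = 2.33333% = 0.0233333.
Recurrence: B ← B·(1+r) − $125.00.
Month 1: interest $30.33; balance after payment $1,205.33.
Month 2: interest $28.12; balance after payment $1,108.46.
Closed form: n = −ln(1 − rB₀/P)/ln(1+r) = −ln(0.75733)/ln(1.02333) ≈ 12.051, so the balance reaches zero during payment 13.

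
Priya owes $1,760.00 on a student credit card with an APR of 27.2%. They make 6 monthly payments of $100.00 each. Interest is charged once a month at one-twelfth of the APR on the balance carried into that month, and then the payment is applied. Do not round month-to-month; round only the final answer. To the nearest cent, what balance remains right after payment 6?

$1,378.30

Monthly rate r = 27.2%/12 = 2.26667% = 0.0226667.
Each month: B ← B·(1+r) − $100.00.
Month 1: interest $39.89; balance after payment $1,699.89.
Month 2: interest $38.53; balance after payment $1,638.42.
Month 3: interest $37.14; balance after payment $1,575.56.
Month 4: interest $35.71; balance after payment $1,511.27.
Month 5: interest $34.26; balance after payment $1,445.53.
Month 6: interest $32.77; balance after payment $1,378.30.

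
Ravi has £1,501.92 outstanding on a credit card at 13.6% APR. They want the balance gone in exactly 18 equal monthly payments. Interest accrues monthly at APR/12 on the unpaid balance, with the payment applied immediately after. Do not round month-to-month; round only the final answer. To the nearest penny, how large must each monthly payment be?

£92.71

Monthly rate r = 13.6%/12 = 1.13333% = 0.0113333.
Level-payment amortization: P = B₀·r / (1 − (1+r)^(−n)) = 1501.92·0.0113333 / (1 − 1.01133^(−18)).
Denominator 1 − (1+r)^(−18) = 0.18360148.
P = 17.0218 / 0.18360148 ≈ 92.71.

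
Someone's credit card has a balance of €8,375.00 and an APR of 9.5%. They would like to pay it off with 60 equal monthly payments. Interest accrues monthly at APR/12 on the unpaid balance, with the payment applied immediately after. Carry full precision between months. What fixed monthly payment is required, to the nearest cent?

€175.89

Monthly rate r = 9.5%/12 = 0.791667% = 0.00791667.
Level-payment amortization: P = B₀·r / (1 − (1+r)^(−n)) = 8375.00·0.00791667 / (1 − 1.00792^(−60)).
Denominator 1 − (1+r)^(−60) = 0.376950716.
P = 66.3021 / 0.376950716 ≈ 175.89.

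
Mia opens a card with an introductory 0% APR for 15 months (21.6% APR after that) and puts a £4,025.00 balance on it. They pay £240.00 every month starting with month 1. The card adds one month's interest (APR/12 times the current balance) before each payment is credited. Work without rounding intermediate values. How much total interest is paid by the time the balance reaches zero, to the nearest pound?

Promo months 1–15 at r₀ = 0%/12 = 0; months 16+ at r₁ = 21.6%/12 = 0.018.
After month 15 (no interest yet): B = £4,025.00 − 15·£240.00 = £425.00.
Then at r₁ with £240.00/mo: n₂ = −ln(1 − r₁·B/P)/ln(1+r₁) ≈ 1.82 → 2 more payments.
Total paid = 16·£240.00 + £196.12 = £4,036.12; interest = £4,036.12 − £4,025.00 = £11.12.

£11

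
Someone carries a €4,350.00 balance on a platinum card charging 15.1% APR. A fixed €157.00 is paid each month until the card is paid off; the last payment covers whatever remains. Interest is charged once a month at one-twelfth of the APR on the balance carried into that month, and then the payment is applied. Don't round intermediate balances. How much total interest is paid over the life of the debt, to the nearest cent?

Monthly rate r = 15.1%/12 = 1.25833% = 0.0125833.
Payoff takes n = ⌈−ln(1 − rB₀/P)/ln(1+r)⌉ = ⌈34.283⌉ = 35 payments; the last is €44.63.
Total paid = 34·€157.00 + €44.63 = €5,382.63.
Total interest = total paid − principal = €5,382.63 − €4,350.00 = €1,032.63.

€1,032.63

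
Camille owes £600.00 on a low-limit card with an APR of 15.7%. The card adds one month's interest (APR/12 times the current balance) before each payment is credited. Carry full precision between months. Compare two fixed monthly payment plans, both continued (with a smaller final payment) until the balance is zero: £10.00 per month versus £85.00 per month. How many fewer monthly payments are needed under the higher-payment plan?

111 fewer payments

Monthly rate r = 15.7%/12 = 1.30833% = 0.0130833.
At £10.00/mo: n = ⌈−ln(1 − rB₀/P)/ln(1+r)⌉ = 119 payments (last £2.55); total interest = total paid − £600.00 = £582.55.
At £85.00/mo: 8 payments (last £38.79); total interest £33.79.
Payments saved = 119 − 8 = 111.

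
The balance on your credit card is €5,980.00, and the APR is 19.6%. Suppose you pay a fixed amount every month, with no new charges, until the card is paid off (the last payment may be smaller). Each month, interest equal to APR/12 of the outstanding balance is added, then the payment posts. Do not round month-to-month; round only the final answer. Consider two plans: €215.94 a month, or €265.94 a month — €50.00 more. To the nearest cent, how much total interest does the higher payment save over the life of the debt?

Monthly rate r = 19.6%/12 = 1.63333% = 0.0163333.
At €215.94/mo: n = ⌈−ln(1 − rB₀/P)/ln(1+r)⌉ = 38 payments (last €34.99); total interest = total paid − €5,980.00 = €2,044.77.
At €265.94/mo: 29 payments (last €67.41); total interest €1,533.73.
Interest saved = €2,044.77 − €1,533.73 = €511.04.

€511.04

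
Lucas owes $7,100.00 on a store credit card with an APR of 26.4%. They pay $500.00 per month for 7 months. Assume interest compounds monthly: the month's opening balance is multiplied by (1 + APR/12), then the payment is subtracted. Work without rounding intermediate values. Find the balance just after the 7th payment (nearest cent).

$4,528.61

Monthly rate r = 26.4%/12 = 2.2% = 0.022.
Each month: B ← B·(1+r) − $500.00.
Month 1: interest $156.20; balance after payment $6,756.20.
Month 2: interest $148.64; balance after payment $6,404.84.
Month 3: interest $140.91; balance after payment $6,045.74.
Month 4: interest $133.01; balance after payment $5,678.75.
Month 5: interest $124.93; balance after payment $5,303.68.
Month 6: interest $116.68; balance after payment $4,920.36.
Month 7: interest $108.25; balance after payment $4,528.61.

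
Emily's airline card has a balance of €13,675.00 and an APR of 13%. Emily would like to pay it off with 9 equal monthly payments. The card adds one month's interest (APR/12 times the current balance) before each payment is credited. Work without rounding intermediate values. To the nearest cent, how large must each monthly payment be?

€1,602.93

Monthly rate r = 13%/12 = 1.08333% = 0.0108333.
Level-payment amortization: P = B₀·r / (1 − (1+r)^(−n)) = 13675.00·0.0108333 / (1 − 1.01083^(−9)).
Denominator 1 − (1+r)^(−9) = 0.0924219023.
P = 148.146 / 0.0924219023 ≈ 1602.93.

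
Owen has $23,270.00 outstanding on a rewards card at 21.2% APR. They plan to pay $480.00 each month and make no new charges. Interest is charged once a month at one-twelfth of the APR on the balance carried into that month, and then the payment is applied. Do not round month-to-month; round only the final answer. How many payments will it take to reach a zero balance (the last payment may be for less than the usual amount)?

Monthly rate r = 21.2%/12 = 1.76667% = 0.0176667.
Recurrence: B ← B·(1+r) − $480.00.
Month 1: interest $411.10; balance after payment $23,201.10.
Month 2: interest $409.89; balance after payment $23,130.99.
Closed form: n = −ln(1 − rB₀/P)/ln(1+r) = −ln(0.14353)/ln(1.01767) ≈ 110.846, so the balance reaches zero during payment 111.

111 payments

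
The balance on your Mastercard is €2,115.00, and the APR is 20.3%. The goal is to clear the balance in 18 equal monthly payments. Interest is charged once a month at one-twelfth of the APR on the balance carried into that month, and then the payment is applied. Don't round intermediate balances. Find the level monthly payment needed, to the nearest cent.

Monthly rate r = 20.3%/12 = 1.69167% = 0.0169167.
Level-payment amortization: P = B₀·r / (1 − (1+r)^(−n)) = 2115.00·0.0169167 / (1 − 1.01692^(−18)).
Denominator 1 − (1+r)^(−18) = 0.260627275.
P = 35.7788 / 0.260627275 ≈ 137.28.

€137.28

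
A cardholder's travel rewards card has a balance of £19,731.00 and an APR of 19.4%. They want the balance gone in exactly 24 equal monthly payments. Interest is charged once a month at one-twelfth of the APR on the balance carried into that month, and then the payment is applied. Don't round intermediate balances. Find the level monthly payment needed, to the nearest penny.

£998.45

Monthly rate r = 19.4%/12 = 1.61667% = 0.0161667.
Level-payment amortization: P = B₀·r / (1 − (1+r)^(−n)) = 19731.00·0.0161667 / (1 − 1.01617^(−24)).
Denominator 1 − (1+r)^(−24) = 0.319479318.
P = 318.984 / 0.319479318 ≈ 998.45.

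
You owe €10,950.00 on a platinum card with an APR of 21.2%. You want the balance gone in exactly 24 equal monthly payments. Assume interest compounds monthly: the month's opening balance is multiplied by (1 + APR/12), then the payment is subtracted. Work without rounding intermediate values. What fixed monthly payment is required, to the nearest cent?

€563.75

Monthly rate r = 21.2%/12 = 1.76667% = 0.0176667.
Level-payment amortization: P = B₀·r / (1 − (1+r)^(−n)) = 10950.00·0.0176667 / (1 − 1.01767^(−24)).
Denominator 1 − (1+r)^(−24) = 0.343149084.
P = 193.45 / 0.343149084 ≈ 563.75.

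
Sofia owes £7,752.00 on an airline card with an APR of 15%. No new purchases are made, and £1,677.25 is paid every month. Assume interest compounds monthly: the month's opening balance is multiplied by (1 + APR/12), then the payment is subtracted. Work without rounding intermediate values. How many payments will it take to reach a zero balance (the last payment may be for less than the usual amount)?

5 months

Monthly rate r = 15%/12 = 1.25% = 0.0125.
Recurrence: B ← B·(1+r) − £1,677.25.
Month 1: interest £96.90; balance after payment £6,171.65.
Month 2: interest £77.15; balance after payment £4,571.55.
Month 3: interest £57.14; balance after payment £2,951.44.
Month 4: interest £36.89; balance after payment £1,311.08.
Month 5: interest £16.39; balance after payment £0.00.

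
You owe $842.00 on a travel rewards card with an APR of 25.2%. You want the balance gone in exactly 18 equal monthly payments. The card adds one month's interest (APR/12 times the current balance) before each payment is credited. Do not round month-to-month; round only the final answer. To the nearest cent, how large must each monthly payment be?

Monthly rate r = 25.2%/12 = 2.1% = 0.021.
Level-payment amortization: P = B₀·r / (1 − (1+r)^(−n)) = 842.00·0.021 / (1 − 1.021^(−18)).
Denominator 1 − (1+r)^(−18) = 0.312082049.
P = 17.682 / 0.312082049 ≈ 56.66.

$56.66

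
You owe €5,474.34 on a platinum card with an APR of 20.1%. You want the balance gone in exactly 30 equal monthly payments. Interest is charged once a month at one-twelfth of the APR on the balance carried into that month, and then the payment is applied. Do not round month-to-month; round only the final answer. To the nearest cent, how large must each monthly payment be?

€233.64

Monthly rate r = 20.1%/12 = 1.675% = 0.01675.
Level-payment amortization: P = B₀·r / (1 − (1+r)^(−n)) = 5474.34·0.01675 / (1 − 1.01675^(−30)).
Denominator 1 − (1+r)^(−30) = 0.392460432.
P = 91.6952 / 0.392460432 ≈ 233.64.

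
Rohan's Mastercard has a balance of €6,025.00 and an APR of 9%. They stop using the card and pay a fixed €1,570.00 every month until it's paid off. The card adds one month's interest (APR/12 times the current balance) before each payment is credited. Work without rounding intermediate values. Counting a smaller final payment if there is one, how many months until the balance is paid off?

Monthly rate r = 9%/12 = 0.75% = 0.0075.
Recurrence: B ← B·(1+r) − €1,570.00.
Month 1: interest €45.19; balance after payment €4,500.19.
Month 2: interest €33.75; balance after payment €2,963.94.
Month 3: interest €22.23; balance after payment €1,416.17.
Month 4: interest €10.62; balance after payment €0.00.

4 payments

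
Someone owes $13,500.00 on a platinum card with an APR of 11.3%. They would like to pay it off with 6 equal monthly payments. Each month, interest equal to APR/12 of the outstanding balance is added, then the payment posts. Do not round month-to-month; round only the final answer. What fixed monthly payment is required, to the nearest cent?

$2,324.74

Monthly rate r = 11.3%/12 = 0.941667% = 0.00941667.
Level-payment amortization: P = B₀·r / (1 − (1+r)^(−n)) = 13500.00·0.00941667 / (1 − 1.00942^(−6)).
Denominator 1 − (1+r)^(−6) = 0.0546836423.
P = 127.125 / 0.0546836423 ≈ 2324.74.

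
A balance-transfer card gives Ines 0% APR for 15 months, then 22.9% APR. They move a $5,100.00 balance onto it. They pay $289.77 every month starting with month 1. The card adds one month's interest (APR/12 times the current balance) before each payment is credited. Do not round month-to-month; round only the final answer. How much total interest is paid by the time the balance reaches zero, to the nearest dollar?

$27

Promo months 1–15 at r₀ = 0%/12 = 0; months 16+ at r₁ = 22.9%/12 = 0.0190833.
After month 15 (no interest yet): B = $5,100.00 − 15·$289.77 = $753.45.
Then at r₁ with $289.77/mo: n₂ = −ln(1 − r₁·B/P)/ln(1+r₁) ≈ 2.69 → 3 more payments.
Total paid = 17·$289.77 + $201.18 = $5,127.27; interest = $5,127.27 − $5,100.00 = $27.27.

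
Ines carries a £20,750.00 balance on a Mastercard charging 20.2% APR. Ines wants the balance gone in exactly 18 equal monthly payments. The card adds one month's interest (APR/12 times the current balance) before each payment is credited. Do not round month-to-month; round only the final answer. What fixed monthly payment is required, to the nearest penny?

Monthly rate r = 20.2%/12 = 1.68333% = 0.0168333.
Level-payment amortization: P = B₀·r / (1 − (1+r)^(−n)) = 20750.00·0.0168333 / (1 − 1.01683^(−18)).
Denominator 1 − (1+r)^(−18) = 0.259535815.
P = 349.292 / 0.259535815 ≈ 1345.83.

£1,345.83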